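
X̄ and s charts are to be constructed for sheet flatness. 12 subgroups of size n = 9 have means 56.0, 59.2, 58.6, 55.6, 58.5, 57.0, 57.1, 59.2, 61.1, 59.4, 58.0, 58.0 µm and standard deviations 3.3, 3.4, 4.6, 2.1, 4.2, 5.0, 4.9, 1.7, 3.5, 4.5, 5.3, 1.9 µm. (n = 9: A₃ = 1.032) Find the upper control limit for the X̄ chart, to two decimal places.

61.96

X̄̄ = (56.0 + 59.2 + 58.6 + 55.6 + 58.5 + 57.0 + 57.1 + 59.2 + 61.1 + 59.4 + 58.0 + 58.0) / 12 = 58.1417
s̄ = (3.3 + 3.4 + 4.6 + 2.1 + 4.2 + 5.0 + 4.9 + 1.7 + 3.5 + 4.5 + 5.3 + 1.9) / 12 = 3.7000
UCL = X̄̄ + A₃·s̄ = 58.1417 + 1.032 × 3.7000 = 61.9601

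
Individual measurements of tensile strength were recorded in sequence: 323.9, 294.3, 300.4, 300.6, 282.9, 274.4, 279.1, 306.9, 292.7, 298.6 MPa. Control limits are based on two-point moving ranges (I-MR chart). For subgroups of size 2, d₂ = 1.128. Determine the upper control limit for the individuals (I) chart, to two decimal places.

329.27

X̄ = (323.9 + 294.3 + 300.4 + 300.6 + 282.9 + 274.4 + 279.1 + 306.9 + 292.7 + 298.6) / 10 = 295.3800
Moving ranges: 29.6, 6.1, 0.2, 17.7, 8.5, 4.7, 27.8, 14.2, 5.9; M̄R̄ = 114.7000 / 9 = 12.7444
UCL = X̄ + 3·M̄R̄/d₂ = 295.3800 + 3 × 12.7444 / 1.128 = 329.2748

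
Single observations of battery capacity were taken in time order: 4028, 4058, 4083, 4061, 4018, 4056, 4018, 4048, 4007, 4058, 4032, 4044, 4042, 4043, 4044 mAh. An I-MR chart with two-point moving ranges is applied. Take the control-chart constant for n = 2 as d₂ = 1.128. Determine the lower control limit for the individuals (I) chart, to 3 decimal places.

X̄ = (4028 + 4058 + 4083 + 4061 + 4018 + 4056 + 4018 + 4048 + 4007 + 4058 + 4032 + 4044 + 4042 + 4043 + 4044) / 15 = 4042.6667
Moving ranges: 30, 25, 22, 43, 38, 38, 30, 41, 51, 26, 12, 2, 1, 1; M̄R̄ = 360.0000 / 14 = 25.7143
LCL = X̄ − 3·M̄R̄/d₂ = 4042.6667 − 3 × 25.7143 / 1.128 = 3974.2776

3974.278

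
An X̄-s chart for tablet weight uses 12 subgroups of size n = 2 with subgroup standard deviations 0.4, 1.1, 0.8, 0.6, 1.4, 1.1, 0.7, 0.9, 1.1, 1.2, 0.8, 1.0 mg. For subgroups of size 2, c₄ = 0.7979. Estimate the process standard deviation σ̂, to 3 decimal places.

1.159

s̄ = (0.4 + 1.1 + 0.8 + 0.6 + 1.4 + 1.1 + 0.7 + 0.9 + 1.1 + 1.2 + 0.8 + 1.0) / 12 = 0.9250
σ̂ = s̄ / c₄ = 0.9250 / 0.7979 = 1.1593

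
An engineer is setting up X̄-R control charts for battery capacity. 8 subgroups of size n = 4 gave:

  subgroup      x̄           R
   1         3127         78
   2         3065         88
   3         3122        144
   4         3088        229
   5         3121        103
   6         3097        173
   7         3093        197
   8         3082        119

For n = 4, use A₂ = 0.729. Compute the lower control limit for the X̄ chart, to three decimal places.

X̄̄ = (3127 + 3065 + 3122 + 3088 + 3121 + 3097 + 3093 + 3082) / 8 = 24795.0000 / 8 = 3099.3750
R̄ = (78 + 88 + 144 + 229 + 103 + 173 + 197 + 119) / 8 = 1131.0000 / 8 = 141.3750
LCL = X̄̄ − A₂·R̄ = 3099.3750 − 0.729 × 141.3750 = 2996.3126

2996.313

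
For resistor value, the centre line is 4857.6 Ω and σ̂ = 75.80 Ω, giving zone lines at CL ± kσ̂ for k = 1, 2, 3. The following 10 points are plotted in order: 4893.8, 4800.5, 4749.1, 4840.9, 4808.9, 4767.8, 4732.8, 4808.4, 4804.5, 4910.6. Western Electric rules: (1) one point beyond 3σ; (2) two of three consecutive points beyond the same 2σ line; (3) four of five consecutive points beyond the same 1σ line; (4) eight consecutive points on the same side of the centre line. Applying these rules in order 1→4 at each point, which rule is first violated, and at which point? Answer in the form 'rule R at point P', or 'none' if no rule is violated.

Zone of each point (C = within 1σ̂, B = 1σ̂–2σ̂, A = 2σ̂–3σ̂, * = beyond 3σ̂; sign = side of CL): 1:+C, 2:-C, 3:-B, 4:-C, 5:-C, 6:-B, 7:-B, 8:-C, 9:-C, 10:+C
Rule 4 (eight consecutive points on the same side of the centre line) is satisfied at point 9.

rule 4 at point 9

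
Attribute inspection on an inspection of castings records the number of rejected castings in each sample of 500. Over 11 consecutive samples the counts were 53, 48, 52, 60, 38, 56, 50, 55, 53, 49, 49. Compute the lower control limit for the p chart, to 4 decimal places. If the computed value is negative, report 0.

p̄ = Σdᵢ / (k·n) = 563 / (11 × 500) = 0.10236
LCL = p̄ − 3·√(p̄(1−p̄)/n) = 0.10236 − 3 × 0.01356 = 0.06170

0.0617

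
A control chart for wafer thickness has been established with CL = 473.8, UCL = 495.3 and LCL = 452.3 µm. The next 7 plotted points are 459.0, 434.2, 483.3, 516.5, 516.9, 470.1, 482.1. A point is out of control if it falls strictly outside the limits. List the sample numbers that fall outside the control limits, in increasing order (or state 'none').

Compare each point to [452.3, 495.3]: sample 2 = 434.2 < LCL; sample 4 = 516.5 > UCL; sample 5 = 516.9 > UCL.

2, 4, 5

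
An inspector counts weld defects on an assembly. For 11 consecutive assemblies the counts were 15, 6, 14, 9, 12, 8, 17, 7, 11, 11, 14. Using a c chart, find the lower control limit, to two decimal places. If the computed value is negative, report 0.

c̄ = (15 + 6 + 14 + 9 + 12 + 8 + 17 + 7 + 11 + 11 + 14) / 11 = 124 / 11 = 11.2727
LCL = c̄ − 3√c̄ = 11.2727 − 3 × 3.3575 = 1.2003

1.20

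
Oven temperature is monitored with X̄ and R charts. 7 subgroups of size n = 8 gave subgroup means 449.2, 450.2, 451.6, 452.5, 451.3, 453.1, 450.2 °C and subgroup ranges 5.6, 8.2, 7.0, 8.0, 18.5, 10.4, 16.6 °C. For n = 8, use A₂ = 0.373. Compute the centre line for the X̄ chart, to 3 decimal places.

451.157

X̄̄ = (449.2 + 450.2 + 451.6 + 452.5 + 451.3 + 453.1 + 450.2) / 7 = 3158.1000 / 7 = 451.1571
CL = X̄̄ = 451.1571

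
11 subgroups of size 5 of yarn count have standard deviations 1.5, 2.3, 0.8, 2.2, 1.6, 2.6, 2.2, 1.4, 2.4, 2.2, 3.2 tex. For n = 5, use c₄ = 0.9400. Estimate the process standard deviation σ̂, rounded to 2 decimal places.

s̄ = (1.5 + 2.3 + 0.8 + 2.2 + 1.6 + 2.6 + 2.2 + 1.4 + 2.4 + 2.2 + 3.2) / 11 = 2.0364
σ̂ = s̄ / c₄ = 2.0364 / 0.9400 = 2.1663

2.17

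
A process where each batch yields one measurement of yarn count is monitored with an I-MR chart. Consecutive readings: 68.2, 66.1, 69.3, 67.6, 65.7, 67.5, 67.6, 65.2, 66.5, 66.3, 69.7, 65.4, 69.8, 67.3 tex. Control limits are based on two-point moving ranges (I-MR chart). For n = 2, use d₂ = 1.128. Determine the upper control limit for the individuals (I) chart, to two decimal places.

X̄ = (68.2 + 66.1 + 69.3 + 67.6 + 65.7 + 67.5 + 67.6 + 65.2 + 66.5 + 66.3 + 69.7 + 65.4 + 69.8 + 67.3) / 14 = 67.3000
Moving ranges: 2.1, 3.2, 1.7, 1.9, 1.8, 0.1, 2.4, 1.3, 0.2, 3.4, 4.3, 4.4, 2.5; M̄R̄ = 29.3000 / 13 = 2.2538
UCL = X̄ + 3·M̄R̄/d₂ = 67.3000 + 3 × 2.2538 / 1.128 = 73.2943

73.29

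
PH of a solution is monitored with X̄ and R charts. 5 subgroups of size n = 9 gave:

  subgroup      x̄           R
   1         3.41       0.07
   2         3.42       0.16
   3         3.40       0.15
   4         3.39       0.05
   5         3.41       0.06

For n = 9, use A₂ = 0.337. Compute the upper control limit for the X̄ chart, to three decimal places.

X̄̄ = (3.41 + 3.42 + 3.40 + 3.39 + 3.41) / 5 = 17.0300 / 5 = 3.4060
R̄ = (0.07 + 0.16 + 0.15 + 0.05 + 0.06) / 5 = 0.4900 / 5 = 0.0980
UCL = X̄̄ + A₂·R̄ = 3.4060 + 0.337 × 0.0980 = 3.4390

3.439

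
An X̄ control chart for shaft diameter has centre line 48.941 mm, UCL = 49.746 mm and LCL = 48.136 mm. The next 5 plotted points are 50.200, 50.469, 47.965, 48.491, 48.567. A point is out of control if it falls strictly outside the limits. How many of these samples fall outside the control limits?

Compare each point to [48.136, 49.746]: sample 1 = 50.200 > UCL; sample 2 = 50.469 > UCL; sample 3 = 47.965 < LCL.

3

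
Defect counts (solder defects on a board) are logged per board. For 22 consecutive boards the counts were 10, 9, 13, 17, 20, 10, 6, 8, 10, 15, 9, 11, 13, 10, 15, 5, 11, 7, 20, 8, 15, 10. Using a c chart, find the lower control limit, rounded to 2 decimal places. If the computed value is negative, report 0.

c̄ = (10 + 9 + 13 + 17 + 20 + 10 + 6 + 8 + 10 + 15 + 9 + 11 + 13 + 10 + 15 + 5 + 11 + 7 + 20 + 8 + 15 + 10) / 22 = 252 / 22 = 11.4545
LCL = c̄ − 3√c̄ = 11.4545 − 3 × 3.3845 = 1.3012

1.30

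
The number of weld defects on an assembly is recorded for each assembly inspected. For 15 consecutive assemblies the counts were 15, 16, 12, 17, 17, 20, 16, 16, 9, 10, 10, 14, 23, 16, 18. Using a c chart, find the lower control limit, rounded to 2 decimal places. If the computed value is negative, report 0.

c̄ = (15 + 16 + 12 + 17 + 17 + 20 + 16 + 16 + 9 + 10 + 10 + 14 + 23 + 16 + 18) / 15 = 229 / 15 = 15.2667
LCL = c̄ − 3√c̄ = 15.2667 − 3 × 3.9073 = 3.5449

3.54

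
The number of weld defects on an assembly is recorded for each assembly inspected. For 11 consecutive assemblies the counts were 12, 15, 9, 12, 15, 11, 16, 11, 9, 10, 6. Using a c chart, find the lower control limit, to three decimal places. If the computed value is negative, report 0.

c̄ = (12 + 15 + 9 + 12 + 15 + 11 + 16 + 11 + 9 + 10 + 6) / 11 = 126 / 11 = 11.4545
LCL = c̄ − 3√c̄ = 11.4545 − 3 × 3.3845 = 1.3012

1.301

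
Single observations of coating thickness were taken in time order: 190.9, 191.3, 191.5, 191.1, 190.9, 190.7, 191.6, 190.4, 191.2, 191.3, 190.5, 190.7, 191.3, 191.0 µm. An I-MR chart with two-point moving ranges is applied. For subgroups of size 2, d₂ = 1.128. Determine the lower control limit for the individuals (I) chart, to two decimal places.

189.74

X̄ = (190.9 + 191.3 + 191.5 + 191.1 + 190.9 + 190.7 + 191.6 + 190.4 + 191.2 + 191.3 + 190.5 + 190.7 + 191.3 + 191.0) / 14 = 191.0286
Moving ranges: 0.4, 0.2, 0.4, 0.2, 0.2, 0.9, 1.2, 0.8, 0.1, 0.8, 0.2, 0.6, 0.3; M̄R̄ = 6.3000 / 13 = 0.4846
LCL = X̄ − 3·M̄R̄/d₂ = 191.0286 − 3 × 0.4846 / 1.128 = 189.7397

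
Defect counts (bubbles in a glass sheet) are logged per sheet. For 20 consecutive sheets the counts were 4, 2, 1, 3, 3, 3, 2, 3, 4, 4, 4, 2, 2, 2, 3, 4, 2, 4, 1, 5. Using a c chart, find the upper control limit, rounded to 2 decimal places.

8.01

c̄ = (4 + 2 + 1 + 3 + 3 + 3 + 2 + 3 + 4 + 4 + 4 + 2 + 2 + 2 + 3 + 4 + 2 + 4 + 1 + 5) / 20 = 58 / 20 = 2.9000
UCL = c̄ + 3√c̄ = 2.9000 + 3 × √2.9000 = 2.9000 + 3 × 1.7029 = 8.0088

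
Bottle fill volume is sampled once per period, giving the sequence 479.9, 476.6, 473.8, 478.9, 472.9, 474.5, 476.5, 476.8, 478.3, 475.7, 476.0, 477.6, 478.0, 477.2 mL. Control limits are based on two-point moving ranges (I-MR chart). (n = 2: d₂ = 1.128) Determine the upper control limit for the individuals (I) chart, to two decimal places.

X̄ = (479.9 + 476.6 + 473.8 + 478.9 + 472.9 + 474.5 + 476.5 + 476.8 + 478.3 + 475.7 + 476.0 + 477.6 + 478.0 + 477.2) / 14 = 476.6214
Moving ranges: 3.3, 2.8, 5.1, 6.0, 1.6, 2.0, 0.3, 1.5, 2.6, 0.3, 1.6, 0.4, 0.8; M̄R̄ = 28.3000 / 13 = 2.1769
UCL = X̄ + 3·M̄R̄/d₂ = 476.6214 + 3 × 2.1769 / 1.128 = 482.4111

482.41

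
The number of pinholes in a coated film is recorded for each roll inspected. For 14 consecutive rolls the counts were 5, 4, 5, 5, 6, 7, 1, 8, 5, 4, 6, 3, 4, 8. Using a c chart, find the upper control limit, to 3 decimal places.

c̄ = (5 + 4 + 5 + 5 + 6 + 7 + 1 + 8 + 5 + 4 + 6 + 3 + 4 + 8) / 14 = 71 / 14 = 5.0714
UCL = c̄ + 3√c̄ = 5.0714 + 3 × √5.0714 = 5.0714 + 3 × 2.2520 = 11.8274

11.827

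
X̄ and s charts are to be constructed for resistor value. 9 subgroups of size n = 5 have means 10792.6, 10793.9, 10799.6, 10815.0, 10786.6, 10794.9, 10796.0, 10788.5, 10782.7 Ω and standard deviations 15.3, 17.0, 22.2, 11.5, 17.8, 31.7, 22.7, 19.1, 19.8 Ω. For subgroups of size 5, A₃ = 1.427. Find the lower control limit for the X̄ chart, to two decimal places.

10766.34

X̄̄ = (10792.6 + 10793.9 + 10799.6 + 10815.0 + 10786.6 + 10794.9 + 10796.0 + 10788.5 + 10782.7) / 9 = 10794.4222
s̄ = (15.3 + 17.0 + 22.2 + 11.5 + 17.8 + 31.7 + 22.7 + 19.1 + 19.8) / 9 = 19.6778
LCL = X̄̄ − A₃·s̄ = 10794.4222 − 1.427 × 19.6778 = 10766.3420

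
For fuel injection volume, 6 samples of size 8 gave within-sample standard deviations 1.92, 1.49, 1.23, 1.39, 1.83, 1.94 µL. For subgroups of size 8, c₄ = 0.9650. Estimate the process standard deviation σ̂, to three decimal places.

1.693

s̄ = (1.92 + 1.49 + 1.23 + 1.39 + 1.83 + 1.94) / 6 = 1.6333
σ̂ = s̄ / c₄ = 1.6333 / 0.9650 = 1.6926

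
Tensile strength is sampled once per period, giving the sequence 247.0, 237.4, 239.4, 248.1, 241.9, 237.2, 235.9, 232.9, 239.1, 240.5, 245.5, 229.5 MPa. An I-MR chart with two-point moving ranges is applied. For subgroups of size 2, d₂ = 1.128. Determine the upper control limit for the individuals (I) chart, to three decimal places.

255.031

X̄ = (247.0 + 237.4 + 239.4 + 248.1 + 241.9 + 237.2 + 235.9 + 232.9 + 239.1 + 240.5 + 245.5 + 229.5) / 12 = 239.5333
Moving ranges: 9.6, 2.0, 8.7, 6.2, 4.7, 1.3, 3.0, 6.2, 1.4, 5.0, 16.0; M̄R̄ = 64.1000 / 11 = 5.8273
UCL = X̄ + 3·M̄R̄/d₂ = 239.5333 + 3 × 5.8273 / 1.128 = 255.0314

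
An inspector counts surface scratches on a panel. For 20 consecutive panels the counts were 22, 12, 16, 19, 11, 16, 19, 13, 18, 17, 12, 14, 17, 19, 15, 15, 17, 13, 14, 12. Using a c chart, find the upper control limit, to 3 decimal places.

27.380

c̄ = (22 + 12 + 16 + 19 + 11 + 16 + 19 + 13 + 18 + 17 + 12 + 14 + 17 + 19 + 15 + 15 + 17 + 13 + 14 + 12) / 20 = 311 / 20 = 15.5500
UCL = c̄ + 3√c̄ = 15.5500 + 3 × √15.5500 = 15.5500 + 3 × 3.9433 = 27.3800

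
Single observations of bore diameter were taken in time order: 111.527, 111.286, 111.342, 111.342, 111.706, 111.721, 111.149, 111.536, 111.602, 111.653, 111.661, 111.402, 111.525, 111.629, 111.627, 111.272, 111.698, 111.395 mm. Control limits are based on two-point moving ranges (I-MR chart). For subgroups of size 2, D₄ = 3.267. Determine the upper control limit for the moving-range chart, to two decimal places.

Moving ranges: 0.241, 0.056, 0.000, 0.364, 0.015, 0.572, 0.387, 0.066, 0.051, 0.008, 0.259, 0.123, 0.104, 0.002, 0.355, 0.426, 0.303; M̄R̄ = 3.3320 / 17 = 0.1960
UCL_MR = D₄·M̄R̄ = 3.267 × 0.1960 = 0.6403

0.64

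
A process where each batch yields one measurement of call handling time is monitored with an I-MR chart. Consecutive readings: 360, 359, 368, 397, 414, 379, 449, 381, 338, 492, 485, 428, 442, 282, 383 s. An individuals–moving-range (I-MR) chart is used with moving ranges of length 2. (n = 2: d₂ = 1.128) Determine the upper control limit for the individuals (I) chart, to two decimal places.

542.46

X̄ = (360 + 359 + 368 + 397 + 414 + 379 + 449 + 381 + 338 + 492 + 485 + 428 + 442 + 282 + 383) / 15 = 397.1333
Moving ranges: 1, 9, 29, 17, 35, 70, 68, 43, 154, 7, 57, 14, 160, 101; M̄R̄ = 765.0000 / 14 = 54.6429
UCL = X̄ + 3·M̄R̄/d₂ = 397.1333 + 3 × 54.6429 / 1.128 = 542.4601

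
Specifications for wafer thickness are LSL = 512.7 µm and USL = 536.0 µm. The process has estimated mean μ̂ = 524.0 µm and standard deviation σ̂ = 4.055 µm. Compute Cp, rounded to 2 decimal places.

0.96

Cp = (USL − LSL) / (6σ̂) = (536.0 − 512.7) / (6 × 4.055) = 23.3000 / 24.3300 = 0.9577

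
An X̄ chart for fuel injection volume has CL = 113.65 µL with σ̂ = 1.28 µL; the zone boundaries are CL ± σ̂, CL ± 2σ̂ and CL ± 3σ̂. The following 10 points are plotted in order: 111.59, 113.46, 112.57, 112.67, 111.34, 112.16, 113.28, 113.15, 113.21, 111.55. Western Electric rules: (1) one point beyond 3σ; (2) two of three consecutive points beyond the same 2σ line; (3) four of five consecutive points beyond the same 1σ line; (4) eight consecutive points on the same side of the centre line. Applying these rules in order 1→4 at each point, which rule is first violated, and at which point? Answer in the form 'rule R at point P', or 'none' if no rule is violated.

rule 4 at point 8

Zone of each point (C = within 1σ̂, B = 1σ̂–2σ̂, A = 2σ̂–3σ̂, * = beyond 3σ̂; sign = side of CL): 1:-B, 2:-C, 3:-C, 4:-C, 5:-B, 6:-B, 7:-C, 8:-C, 9:-C, 10:-B
Rule 4 (eight consecutive points on the same side of the centre line) is satisfied at point 8.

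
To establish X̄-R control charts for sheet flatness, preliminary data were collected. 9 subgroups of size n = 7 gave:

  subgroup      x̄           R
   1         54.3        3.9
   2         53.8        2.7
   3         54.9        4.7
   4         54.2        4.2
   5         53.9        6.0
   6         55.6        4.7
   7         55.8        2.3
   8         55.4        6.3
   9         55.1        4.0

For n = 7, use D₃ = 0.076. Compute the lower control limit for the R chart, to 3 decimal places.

0.328

R̄ = (3.9 + 2.7 + 4.7 + 4.2 + 6.0 + 4.7 + 2.3 + 6.3 + 4.0) / 9 = 38.8000 / 9 = 4.3111
LCL_R = D₃·R̄ = 0.076 × 4.3111 = 0.3276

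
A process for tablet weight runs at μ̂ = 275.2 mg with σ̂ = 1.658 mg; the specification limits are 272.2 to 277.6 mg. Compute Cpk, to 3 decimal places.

Cpu = (USL − μ̂) / (3σ̂) = (277.6 − 275.2) / (3 × 1.658) = 0.4825; Cpl = (μ̂ − LSL) / (3σ̂) = (275.2 − 272.2) / (3 × 1.658) = 0.6031; Cpk = min(Cpu, Cpl) = 0.4825

0.483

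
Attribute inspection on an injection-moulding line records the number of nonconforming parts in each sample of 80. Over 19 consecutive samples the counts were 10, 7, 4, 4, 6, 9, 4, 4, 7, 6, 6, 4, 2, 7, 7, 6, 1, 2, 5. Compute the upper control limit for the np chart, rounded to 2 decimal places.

12.00

p̄ = Σdᵢ / (k·n) = 101 / (19 × 80) = 0.06645
UCL = np̄ + 3·√(np̄(1−p̄)) = 5.3158 + 3 × √(5.3158×0.93355) = 5.3158 + 3 × 2.2277 = 11.9988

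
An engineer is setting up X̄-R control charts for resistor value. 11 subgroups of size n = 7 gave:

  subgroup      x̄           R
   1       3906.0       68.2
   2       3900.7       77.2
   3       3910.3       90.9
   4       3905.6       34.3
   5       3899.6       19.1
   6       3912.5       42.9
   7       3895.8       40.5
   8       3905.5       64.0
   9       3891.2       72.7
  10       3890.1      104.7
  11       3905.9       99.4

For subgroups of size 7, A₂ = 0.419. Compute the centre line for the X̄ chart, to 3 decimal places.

3902.109

X̄̄ = (3906.0 + 3900.7 + 3910.3 + 3905.6 + 3899.6 + 3912.5 + 3895.8 + 3905.5 + 3891.2 + 3890.1 + 3905.9) / 11 = 42923.2000 / 11 = 3902.1091
CL = X̄̄ = 3902.1091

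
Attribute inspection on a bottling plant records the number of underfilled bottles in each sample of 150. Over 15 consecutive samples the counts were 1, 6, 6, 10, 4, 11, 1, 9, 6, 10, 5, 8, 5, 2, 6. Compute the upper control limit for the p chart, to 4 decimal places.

0.0880

p̄ = Σdᵢ / (k·n) = 90 / (15 × 150) = 0.04000
UCL = p̄ + 3·√(p̄(1−p̄)/n) = 0.04000 + 3 × √(0.04000×0.96000/150) = 0.04000 + 3 × 0.01600 = 0.08800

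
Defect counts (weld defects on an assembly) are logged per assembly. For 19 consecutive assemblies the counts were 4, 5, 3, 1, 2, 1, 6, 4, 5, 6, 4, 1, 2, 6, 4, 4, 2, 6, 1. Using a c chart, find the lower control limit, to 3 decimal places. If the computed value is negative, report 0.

c̄ = (4 + 5 + 3 + 1 + 2 + 1 + 6 + 4 + 5 + 6 + 4 + 1 + 2 + 6 + 4 + 4 + 2 + 6 + 1) / 19 = 67 / 19 = 3.5263
LCL = c̄ − 3√c̄ = 3.5263 − 3 × 1.8778 = -2.1072 → 0 (cannot be negative)

0.000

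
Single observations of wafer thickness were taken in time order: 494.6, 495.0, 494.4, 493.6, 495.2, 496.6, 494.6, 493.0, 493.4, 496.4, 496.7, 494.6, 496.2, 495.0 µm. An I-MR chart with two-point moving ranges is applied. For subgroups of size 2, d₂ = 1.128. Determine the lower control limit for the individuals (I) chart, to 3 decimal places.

X̄ = (494.6 + 495.0 + 494.4 + 493.6 + 495.2 + 496.6 + 494.6 + 493.0 + 493.4 + 496.4 + 496.7 + 494.6 + 496.2 + 495.0) / 14 = 494.9500
Moving ranges: 0.4, 0.6, 0.8, 1.6, 1.4, 2.0, 1.6, 0.4, 3.0, 0.3, 2.1, 1.6, 1.2; M̄R̄ = 17.0000 / 13 = 1.3077
LCL = X̄ − 3·M̄R̄/d₂ = 494.9500 − 3 × 1.3077 / 1.128 = 491.4721

491.472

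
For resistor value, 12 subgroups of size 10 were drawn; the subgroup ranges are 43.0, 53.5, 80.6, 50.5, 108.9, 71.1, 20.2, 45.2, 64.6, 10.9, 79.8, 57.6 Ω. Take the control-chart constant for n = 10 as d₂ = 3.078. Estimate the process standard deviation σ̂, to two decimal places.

R̄ = (43.0 + 53.5 + 80.6 + 50.5 + 108.9 + 71.1 + 20.2 + 45.2 + 64.6 + 10.9 + 79.8 + 57.6) / 12 = 57.1583
σ̂ = R̄ / d₂ = 57.1583 / 3.078 = 18.5700

18.57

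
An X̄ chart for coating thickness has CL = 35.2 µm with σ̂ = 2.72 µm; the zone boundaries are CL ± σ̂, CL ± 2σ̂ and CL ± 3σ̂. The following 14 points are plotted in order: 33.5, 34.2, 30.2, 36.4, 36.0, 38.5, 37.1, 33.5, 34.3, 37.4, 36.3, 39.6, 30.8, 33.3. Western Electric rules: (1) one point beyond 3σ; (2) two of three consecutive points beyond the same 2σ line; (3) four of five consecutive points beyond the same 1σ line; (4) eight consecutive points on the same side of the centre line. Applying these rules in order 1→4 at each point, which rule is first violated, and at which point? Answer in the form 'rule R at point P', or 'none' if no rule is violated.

none

Zone of each point (C = within 1σ̂, B = 1σ̂–2σ̂, A = 2σ̂–3σ̂, * = beyond 3σ̂; sign = side of CL): 1:-C, 2:-C, 3:-B, 4:+C, 5:+C, 6:+B, 7:+C, 8:-C, 9:-C, 10:+C, 11:+C, 12:+B, 13:-B, 14:-C
No rule fires across all 14 points.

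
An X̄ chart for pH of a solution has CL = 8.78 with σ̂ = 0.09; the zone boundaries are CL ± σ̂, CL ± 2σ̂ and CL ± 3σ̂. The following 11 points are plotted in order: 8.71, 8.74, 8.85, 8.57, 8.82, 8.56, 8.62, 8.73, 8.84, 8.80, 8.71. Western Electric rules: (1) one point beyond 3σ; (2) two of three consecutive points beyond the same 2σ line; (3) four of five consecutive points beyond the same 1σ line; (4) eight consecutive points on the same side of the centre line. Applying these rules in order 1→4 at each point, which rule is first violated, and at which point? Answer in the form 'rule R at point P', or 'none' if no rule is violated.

rule 2 at point 6

Zone of each point (C = within 1σ̂, B = 1σ̂–2σ̂, A = 2σ̂–3σ̂, * = beyond 3σ̂; sign = side of CL): 1:-C, 2:-C, 3:+C, 4:-A, 5:+C, 6:-A, 7:-B, 8:-C, 9:+C, 10:+C, 11:-C
Rule 2 (two of three consecutive points beyond the same 2σ limit) is satisfied at point 6.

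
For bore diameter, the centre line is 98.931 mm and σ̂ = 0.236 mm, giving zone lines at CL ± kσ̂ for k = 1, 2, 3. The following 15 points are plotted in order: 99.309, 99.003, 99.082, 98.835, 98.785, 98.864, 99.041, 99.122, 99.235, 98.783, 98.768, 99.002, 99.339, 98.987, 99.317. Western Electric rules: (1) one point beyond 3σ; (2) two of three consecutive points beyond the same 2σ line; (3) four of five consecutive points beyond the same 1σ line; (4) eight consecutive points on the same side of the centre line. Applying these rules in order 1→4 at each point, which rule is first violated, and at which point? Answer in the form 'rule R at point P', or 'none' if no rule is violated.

Zone of each point (C = within 1σ̂, B = 1σ̂–2σ̂, A = 2σ̂–3σ̂, * = beyond 3σ̂; sign = side of CL): 1:+B, 2:+C, 3:+C, 4:-C, 5:-C, 6:-C, 7:+C, 8:+C, 9:+B, 10:-C, 11:-C, 12:+C, 13:+B, 14:+C, 15:+B
No rule fires across all 15 points.

none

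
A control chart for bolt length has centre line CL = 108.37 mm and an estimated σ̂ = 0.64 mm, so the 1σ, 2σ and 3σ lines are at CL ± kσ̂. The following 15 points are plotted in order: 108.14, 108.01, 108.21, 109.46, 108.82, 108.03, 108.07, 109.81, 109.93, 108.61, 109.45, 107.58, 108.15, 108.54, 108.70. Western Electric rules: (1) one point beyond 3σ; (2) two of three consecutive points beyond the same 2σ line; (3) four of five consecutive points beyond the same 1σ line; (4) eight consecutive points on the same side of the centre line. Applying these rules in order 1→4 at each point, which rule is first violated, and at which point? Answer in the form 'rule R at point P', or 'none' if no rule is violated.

Zone of each point (C = within 1σ̂, B = 1σ̂–2σ̂, A = 2σ̂–3σ̂, * = beyond 3σ̂; sign = side of CL): 1:-C, 2:-C, 3:-C, 4:+B, 5:+C, 6:-C, 7:-C, 8:+A, 9:+A, 10:+C, 11:+B, 12:-B, 13:-C, 14:+C, 15:+C
Rule 2 (two of three consecutive points beyond the same 2σ limit) is satisfied at point 9.

rule 2 at point 9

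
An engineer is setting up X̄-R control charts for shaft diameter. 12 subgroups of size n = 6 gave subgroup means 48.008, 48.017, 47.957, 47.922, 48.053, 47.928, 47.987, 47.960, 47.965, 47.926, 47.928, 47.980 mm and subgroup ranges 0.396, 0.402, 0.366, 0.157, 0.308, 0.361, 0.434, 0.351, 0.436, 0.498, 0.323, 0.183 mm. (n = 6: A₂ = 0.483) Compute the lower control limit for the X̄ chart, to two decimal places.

X̄̄ = (48.008 + 48.017 + 47.957 + 47.922 + 48.053 + 47.928 + 47.987 + 47.960 + 47.965 + 47.926 + 47.928 + 47.980) / 12 = 575.6310 / 12 = 47.9692
R̄ = (0.396 + 0.402 + 0.366 + 0.157 + 0.308 + 0.361 + 0.434 + 0.351 + 0.436 + 0.498 + 0.323 + 0.183) / 12 = 4.2150 / 12 = 0.3513
LCL = X̄̄ − A₂·R̄ = 47.9692 − 0.483 × 0.3513 = 47.7996

47.80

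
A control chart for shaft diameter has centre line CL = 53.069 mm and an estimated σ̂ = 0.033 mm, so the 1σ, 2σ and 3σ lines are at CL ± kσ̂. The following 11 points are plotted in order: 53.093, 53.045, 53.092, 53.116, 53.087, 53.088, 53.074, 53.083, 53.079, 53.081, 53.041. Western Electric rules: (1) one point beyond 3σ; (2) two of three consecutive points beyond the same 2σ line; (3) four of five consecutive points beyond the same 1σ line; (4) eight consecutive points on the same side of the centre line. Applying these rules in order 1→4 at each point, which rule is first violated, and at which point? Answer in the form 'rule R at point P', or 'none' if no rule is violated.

rule 4 at point 10

Zone of each point (C = within 1σ̂, B = 1σ̂–2σ̂, A = 2σ̂–3σ̂, * = beyond 3σ̂; sign = side of CL): 1:+C, 2:-C, 3:+C, 4:+B, 5:+C, 6:+C, 7:+C, 8:+C, 9:+C, 10:+C, 11:-C
Rule 4 (eight consecutive points on the same side of the centre line) is satisfied at point 10.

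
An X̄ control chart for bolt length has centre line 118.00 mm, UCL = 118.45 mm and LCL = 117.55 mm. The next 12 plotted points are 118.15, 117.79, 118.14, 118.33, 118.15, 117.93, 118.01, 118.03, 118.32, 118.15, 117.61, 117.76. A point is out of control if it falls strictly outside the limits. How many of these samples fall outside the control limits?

0

All 12 points lie within [117.55, 118.45].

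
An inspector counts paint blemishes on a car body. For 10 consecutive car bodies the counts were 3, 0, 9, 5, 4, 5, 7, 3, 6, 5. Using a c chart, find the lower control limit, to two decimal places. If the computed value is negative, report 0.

0.00

c̄ = (3 + 0 + 9 + 5 + 4 + 5 + 7 + 3 + 6 + 5) / 10 = 47 / 10 = 4.7000
LCL = c̄ − 3√c̄ = 4.7000 − 3 × 2.1679 = -1.8038 → 0 (cannot be negative)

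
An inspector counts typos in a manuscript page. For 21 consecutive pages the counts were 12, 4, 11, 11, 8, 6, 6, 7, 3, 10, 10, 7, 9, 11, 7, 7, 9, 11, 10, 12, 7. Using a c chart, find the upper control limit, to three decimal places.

17.210

c̄ = (12 + 4 + 11 + 11 + 8 + 6 + 6 + 7 + 3 + 10 + 10 + 7 + 9 + 11 + 7 + 7 + 9 + 11 + 10 + 12 + 7) / 21 = 178 / 21 = 8.4762
UCL = c̄ + 3√c̄ = 8.4762 + 3 × √8.4762 = 8.4762 + 3 × 2.9114 = 17.2104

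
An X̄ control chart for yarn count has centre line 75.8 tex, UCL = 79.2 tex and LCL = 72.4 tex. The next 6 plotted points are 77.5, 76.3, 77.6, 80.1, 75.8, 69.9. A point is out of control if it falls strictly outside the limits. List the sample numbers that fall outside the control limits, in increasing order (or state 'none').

Compare each point to [72.4, 79.2]: sample 4 = 80.1 > UCL; sample 6 = 69.9 < LCL.

4, 6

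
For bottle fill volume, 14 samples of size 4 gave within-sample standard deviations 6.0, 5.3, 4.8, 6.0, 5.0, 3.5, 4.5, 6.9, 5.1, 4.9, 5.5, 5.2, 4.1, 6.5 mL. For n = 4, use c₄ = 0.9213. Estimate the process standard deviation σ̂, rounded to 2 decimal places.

s̄ = (6.0 + 5.3 + 4.8 + 6.0 + 5.0 + 3.5 + 4.5 + 6.9 + 5.1 + 4.9 + 5.5 + 5.2 + 4.1 + 6.5) / 14 = 5.2357
σ̂ = s̄ / c₄ = 5.2357 / 0.9213 = 5.6830

5.68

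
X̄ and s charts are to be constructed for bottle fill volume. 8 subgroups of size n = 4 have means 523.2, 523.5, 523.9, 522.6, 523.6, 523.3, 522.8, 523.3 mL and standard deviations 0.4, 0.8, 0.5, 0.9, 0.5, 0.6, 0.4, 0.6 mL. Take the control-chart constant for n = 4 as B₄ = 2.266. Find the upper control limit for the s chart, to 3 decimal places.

1.331

s̄ = (0.4 + 0.8 + 0.5 + 0.9 + 0.5 + 0.6 + 0.4 + 0.6) / 8 = 0.5875
UCL_s = B₄·s̄ = 2.266 × 0.5875 = 1.3313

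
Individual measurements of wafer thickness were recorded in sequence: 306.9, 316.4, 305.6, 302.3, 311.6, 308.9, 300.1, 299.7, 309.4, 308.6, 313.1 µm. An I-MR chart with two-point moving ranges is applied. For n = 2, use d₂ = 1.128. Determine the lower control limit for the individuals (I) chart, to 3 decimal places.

X̄ = (306.9 + 316.4 + 305.6 + 302.3 + 311.6 + 308.9 + 300.1 + 299.7 + 309.4 + 308.6 + 313.1) / 11 = 307.5091
Moving ranges: 9.5, 10.8, 3.3, 9.3, 2.7, 8.8, 0.4, 9.7, 0.8, 4.5; M̄R̄ = 59.8000 / 10 = 5.9800
LCL = X̄ − 3·M̄R̄/d₂ = 307.5091 − 3 × 5.9800 / 1.128 = 291.6048

291.605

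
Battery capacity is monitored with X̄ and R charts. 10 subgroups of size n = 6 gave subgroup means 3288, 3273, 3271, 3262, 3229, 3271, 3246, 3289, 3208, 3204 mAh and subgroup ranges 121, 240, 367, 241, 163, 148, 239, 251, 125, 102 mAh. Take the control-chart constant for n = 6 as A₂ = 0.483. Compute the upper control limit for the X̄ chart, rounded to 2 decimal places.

X̄̄ = (3288 + 3273 + 3271 + 3262 + 3229 + 3271 + 3246 + 3289 + 3208 + 3204) / 10 = 32541.0000 / 10 = 3254.1000
R̄ = (121 + 240 + 367 + 241 + 163 + 148 + 239 + 251 + 125 + 102) / 10 = 1997.0000 / 10 = 199.7000
UCL = X̄̄ + A₂·R̄ = 3254.1000 + 0.483 × 199.7000 = 3350.5551

3350.56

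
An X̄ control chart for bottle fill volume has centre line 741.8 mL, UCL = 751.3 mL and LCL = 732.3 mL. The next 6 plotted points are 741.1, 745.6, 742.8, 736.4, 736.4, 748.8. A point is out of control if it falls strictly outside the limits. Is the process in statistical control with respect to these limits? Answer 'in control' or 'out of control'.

All 6 points lie within [732.3, 751.3].

in control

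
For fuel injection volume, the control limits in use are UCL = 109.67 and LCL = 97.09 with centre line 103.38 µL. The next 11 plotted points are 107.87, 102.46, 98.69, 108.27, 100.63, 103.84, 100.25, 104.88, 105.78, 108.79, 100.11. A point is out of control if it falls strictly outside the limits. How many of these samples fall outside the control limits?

All 11 points lie within [97.09, 109.67].

0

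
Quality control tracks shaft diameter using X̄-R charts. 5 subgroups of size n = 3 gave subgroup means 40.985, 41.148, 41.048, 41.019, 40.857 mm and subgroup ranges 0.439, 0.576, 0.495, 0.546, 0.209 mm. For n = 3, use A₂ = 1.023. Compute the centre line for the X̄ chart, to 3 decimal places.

41.011

X̄̄ = (40.985 + 41.148 + 41.048 + 41.019 + 40.857) / 5 = 205.0570 / 5 = 41.0114
CL = X̄̄ = 41.0114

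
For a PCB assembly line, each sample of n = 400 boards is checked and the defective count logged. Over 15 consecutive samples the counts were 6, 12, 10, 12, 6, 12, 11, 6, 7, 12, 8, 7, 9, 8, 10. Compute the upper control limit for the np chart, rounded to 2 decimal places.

18.00

p̄ = Σdᵢ / (k·n) = 136 / (15 × 400) = 0.02267
UCL = np̄ + 3·√(np̄(1−p̄)) = 9.0667 + 3 × √(9.0667×0.97733) = 9.0667 + 3 × 2.9768 = 17.9970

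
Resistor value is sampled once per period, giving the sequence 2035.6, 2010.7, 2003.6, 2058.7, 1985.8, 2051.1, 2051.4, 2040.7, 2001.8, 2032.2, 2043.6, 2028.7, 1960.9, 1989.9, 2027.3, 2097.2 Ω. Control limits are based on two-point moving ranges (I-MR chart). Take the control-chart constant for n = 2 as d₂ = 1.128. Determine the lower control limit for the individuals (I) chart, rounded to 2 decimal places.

X̄ = (2035.6 + 2010.7 + 2003.6 + 2058.7 + 1985.8 + 2051.1 + 2051.4 + 2040.7 + 2001.8 + 2032.2 + 2043.6 + 2028.7 + 1960.9 + 1989.9 + 2027.3 + 2097.2) / 16 = 2026.2000
Moving ranges: 24.9, 7.1, 55.1, 72.9, 65.3, 0.3, 10.7, 38.9, 30.4, 11.4, 14.9, 67.8, 29.0, 37.4, 69.9; M̄R̄ = 536.0000 / 15 = 35.7333
LCL = X̄ − 3·M̄R̄/d₂ = 2026.2000 − 3 × 35.7333 / 1.128 = 1931.1645

1931.16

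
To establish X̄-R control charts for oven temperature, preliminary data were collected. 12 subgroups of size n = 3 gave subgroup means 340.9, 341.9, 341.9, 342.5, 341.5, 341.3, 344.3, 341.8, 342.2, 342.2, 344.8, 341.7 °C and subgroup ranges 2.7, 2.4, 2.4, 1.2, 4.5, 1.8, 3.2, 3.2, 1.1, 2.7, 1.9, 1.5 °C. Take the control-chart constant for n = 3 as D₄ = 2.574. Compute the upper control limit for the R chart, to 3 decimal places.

6.135

R̄ = (2.7 + 2.4 + 2.4 + 1.2 + 4.5 + 1.8 + 3.2 + 3.2 + 1.1 + 2.7 + 1.9 + 1.5) / 12 = 28.6000 / 12 = 2.3833
UCL_R = D₄·R̄ = 2.574 × 2.3833 = 6.1347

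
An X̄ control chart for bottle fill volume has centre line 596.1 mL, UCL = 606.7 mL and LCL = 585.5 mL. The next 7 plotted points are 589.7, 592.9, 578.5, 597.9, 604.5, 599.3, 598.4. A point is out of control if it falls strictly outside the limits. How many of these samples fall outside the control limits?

Compare each point to [585.5, 606.7]: sample 3 = 578.5 < LCL.

1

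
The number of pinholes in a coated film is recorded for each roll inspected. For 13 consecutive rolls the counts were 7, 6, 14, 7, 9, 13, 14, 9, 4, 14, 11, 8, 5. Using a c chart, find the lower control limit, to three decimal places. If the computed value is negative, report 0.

0.155

c̄ = (7 + 6 + 14 + 7 + 9 + 13 + 14 + 9 + 4 + 14 + 11 + 8 + 5) / 13 = 121 / 13 = 9.3077
LCL = c̄ − 3√c̄ = 9.3077 − 3 × 3.0509 = 0.1551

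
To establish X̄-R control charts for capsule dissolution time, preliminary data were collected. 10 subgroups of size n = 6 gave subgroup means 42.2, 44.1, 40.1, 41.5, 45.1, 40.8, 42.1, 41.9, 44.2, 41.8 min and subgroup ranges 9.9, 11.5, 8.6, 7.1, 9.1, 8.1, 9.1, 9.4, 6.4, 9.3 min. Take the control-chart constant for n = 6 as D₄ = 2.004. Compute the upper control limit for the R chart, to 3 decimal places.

17.735

R̄ = (9.9 + 11.5 + 8.6 + 7.1 + 9.1 + 8.1 + 9.1 + 9.4 + 6.4 + 9.3) / 10 = 88.5000 / 10 = 8.8500
UCL_R = D₄·R̄ = 2.004 × 8.8500 = 17.7354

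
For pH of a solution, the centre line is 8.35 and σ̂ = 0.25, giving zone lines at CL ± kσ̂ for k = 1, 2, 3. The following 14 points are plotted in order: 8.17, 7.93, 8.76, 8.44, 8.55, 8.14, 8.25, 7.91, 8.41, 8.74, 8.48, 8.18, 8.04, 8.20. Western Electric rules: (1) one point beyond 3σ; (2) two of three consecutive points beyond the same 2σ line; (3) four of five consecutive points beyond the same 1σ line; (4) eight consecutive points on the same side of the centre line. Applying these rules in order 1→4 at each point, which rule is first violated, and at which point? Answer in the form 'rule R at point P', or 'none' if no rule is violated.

none

Zone of each point (C = within 1σ̂, B = 1σ̂–2σ̂, A = 2σ̂–3σ̂, * = beyond 3σ̂; sign = side of CL): 1:-C, 2:-B, 3:+B, 4:+C, 5:+C, 6:-C, 7:-C, 8:-B, 9:+C, 10:+B, 11:+C, 12:-C, 13:-B, 14:-C
No rule fires across all 14 points.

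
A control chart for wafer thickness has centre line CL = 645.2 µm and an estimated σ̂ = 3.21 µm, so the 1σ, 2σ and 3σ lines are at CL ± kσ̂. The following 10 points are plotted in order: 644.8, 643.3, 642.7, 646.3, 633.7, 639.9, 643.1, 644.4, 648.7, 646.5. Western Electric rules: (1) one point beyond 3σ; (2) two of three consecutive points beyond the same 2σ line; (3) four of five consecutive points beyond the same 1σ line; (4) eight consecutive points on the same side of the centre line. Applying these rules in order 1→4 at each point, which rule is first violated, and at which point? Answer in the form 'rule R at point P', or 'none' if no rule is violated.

rule 1 at point 5

Zone of each point (C = within 1σ̂, B = 1σ̂–2σ̂, A = 2σ̂–3σ̂, * = beyond 3σ̂; sign = side of CL): 1:-C, 2:-C, 3:-C, 4:+C, 5:-*, 6:-B, 7:-C, 8:-C, 9:+B, 10:+C
Rule 1 (one point beyond the 3σ limits) is satisfied at point 5.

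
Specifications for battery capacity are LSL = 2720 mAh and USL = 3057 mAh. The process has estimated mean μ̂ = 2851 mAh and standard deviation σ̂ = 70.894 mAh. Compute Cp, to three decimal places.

Cp = (USL − LSL) / (6σ̂) = (3057 − 2720) / (6 × 70.894) = 337.0000 / 425.3640 = 0.7923

0.792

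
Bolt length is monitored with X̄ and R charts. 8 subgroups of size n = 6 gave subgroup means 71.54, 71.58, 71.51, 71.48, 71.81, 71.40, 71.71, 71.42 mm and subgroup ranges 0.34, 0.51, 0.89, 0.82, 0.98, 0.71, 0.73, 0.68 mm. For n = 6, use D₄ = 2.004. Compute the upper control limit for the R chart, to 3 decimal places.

1.418

R̄ = (0.34 + 0.51 + 0.89 + 0.82 + 0.98 + 0.71 + 0.73 + 0.68) / 8 = 5.6600 / 8 = 0.7075
UCL_R = D₄·R̄ = 2.004 × 0.7075 = 1.4178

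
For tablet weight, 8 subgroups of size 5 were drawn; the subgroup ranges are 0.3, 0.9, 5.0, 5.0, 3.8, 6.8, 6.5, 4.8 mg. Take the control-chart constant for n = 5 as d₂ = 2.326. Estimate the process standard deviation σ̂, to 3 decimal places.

1.779

R̄ = (0.3 + 0.9 + 5.0 + 5.0 + 3.8 + 6.8 + 6.5 + 4.8) / 8 = 4.1375
σ̂ = R̄ / d₂ = 4.1375 / 2.326 = 1.7788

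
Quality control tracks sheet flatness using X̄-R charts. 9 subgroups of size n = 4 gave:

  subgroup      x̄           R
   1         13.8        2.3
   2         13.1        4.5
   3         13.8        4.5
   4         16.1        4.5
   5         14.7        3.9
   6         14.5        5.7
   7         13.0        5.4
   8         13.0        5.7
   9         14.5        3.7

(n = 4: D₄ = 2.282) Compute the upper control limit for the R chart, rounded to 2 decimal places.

R̄ = (2.3 + 4.5 + 4.5 + 4.5 + 3.9 + 5.7 + 5.4 + 5.7 + 3.7) / 9 = 40.2000 / 9 = 4.4667
UCL_R = D₄·R̄ = 2.282 × 4.4667 = 10.1929

10.19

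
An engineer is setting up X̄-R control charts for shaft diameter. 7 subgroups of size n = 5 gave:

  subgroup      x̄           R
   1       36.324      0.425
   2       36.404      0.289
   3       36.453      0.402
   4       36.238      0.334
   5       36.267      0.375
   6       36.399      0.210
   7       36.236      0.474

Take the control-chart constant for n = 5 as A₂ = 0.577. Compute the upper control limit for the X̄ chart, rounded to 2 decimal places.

X̄̄ = (36.324 + 36.404 + 36.453 + 36.238 + 36.267 + 36.399 + 36.236) / 7 = 254.3210 / 7 = 36.3316
R̄ = (0.425 + 0.289 + 0.402 + 0.334 + 0.375 + 0.210 + 0.474) / 7 = 2.5090 / 7 = 0.3584
UCL = X̄̄ + A₂·R̄ = 36.3316 + 0.577 × 0.3584 = 36.5384

36.54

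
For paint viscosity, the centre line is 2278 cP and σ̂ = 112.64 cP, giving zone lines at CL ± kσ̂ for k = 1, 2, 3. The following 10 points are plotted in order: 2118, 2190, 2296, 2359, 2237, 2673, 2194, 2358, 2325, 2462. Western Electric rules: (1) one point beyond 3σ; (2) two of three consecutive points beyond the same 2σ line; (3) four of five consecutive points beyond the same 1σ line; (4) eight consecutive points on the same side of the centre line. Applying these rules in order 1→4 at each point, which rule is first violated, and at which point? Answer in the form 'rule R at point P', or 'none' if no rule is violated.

rule 1 at point 6

Zone of each point (C = within 1σ̂, B = 1σ̂–2σ̂, A = 2σ̂–3σ̂, * = beyond 3σ̂; sign = side of CL): 1:-B, 2:-C, 3:+C, 4:+C, 5:-C, 6:+*, 7:-C, 8:+C, 9:+C, 10:+B
Rule 1 (one point beyond the 3σ limits) is satisfied at point 6.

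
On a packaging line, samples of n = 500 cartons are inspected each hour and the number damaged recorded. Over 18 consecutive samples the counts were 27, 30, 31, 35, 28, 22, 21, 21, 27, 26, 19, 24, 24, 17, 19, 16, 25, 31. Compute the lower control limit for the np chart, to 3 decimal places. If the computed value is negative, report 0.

10.099

p̄ = Σdᵢ / (k·n) = 443 / (18 × 500) = 0.04922
LCL = np̄ − 3·√(np̄(1−p̄)) = 24.6111 − 3 × 4.8373 = 10.0991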